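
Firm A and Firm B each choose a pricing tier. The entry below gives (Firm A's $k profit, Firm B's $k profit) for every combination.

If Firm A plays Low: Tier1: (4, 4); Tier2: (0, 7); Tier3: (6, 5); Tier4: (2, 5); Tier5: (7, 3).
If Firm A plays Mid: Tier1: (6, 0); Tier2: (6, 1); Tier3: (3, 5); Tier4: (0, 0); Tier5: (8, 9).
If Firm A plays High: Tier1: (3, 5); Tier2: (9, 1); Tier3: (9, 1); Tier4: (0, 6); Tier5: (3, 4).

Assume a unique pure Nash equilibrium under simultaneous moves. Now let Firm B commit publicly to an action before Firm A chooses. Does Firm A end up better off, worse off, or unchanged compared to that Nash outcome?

unchanged

Backward induction with Firm B moving first.
- Tier1 → Firm A plays Mid (best of 4, 6, 3); Firm B gets 0.
- Tier2 → Firm A plays High (best of 0, 6, 9); Firm B gets 1.
- Tier3 → Firm A plays High (best of 6, 3, 9); Firm B gets 1.
- Tier4 → Firm A plays Low (best of 2, 0, 0); Firm B gets 5.
- Tier5 → Firm A plays Mid (best of 7, 8, 3); Firm B gets 9.
Firm B's induced payoffs are 0, 1, 1, 5, 9, so Firm B commits to Tier5. Subgame-perfect outcome: (Mid, Tier5) with payoffs (8, 9).
Now find the simultaneous Nash equilibrium.
Firm A's best replies: Tier1→Mid; Tier2→High; Tier3→High; Tier4→Low; Tier5→Mid.
Firm B's best replies: Low→Tier2; Mid→Tier5; High→Tier4.
Only (Mid, Tier5) has each player best-responding; Nash payoffs (8, 9).
Firm A earns 8 sequentially versus 8 at the Nash outcome: unchanged.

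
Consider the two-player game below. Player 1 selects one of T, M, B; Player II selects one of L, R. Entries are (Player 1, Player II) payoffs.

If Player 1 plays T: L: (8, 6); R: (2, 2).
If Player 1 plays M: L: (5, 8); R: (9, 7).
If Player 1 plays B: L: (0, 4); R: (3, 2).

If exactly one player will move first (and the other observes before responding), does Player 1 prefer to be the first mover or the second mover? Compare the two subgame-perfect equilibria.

second

If Player 1 leads: Player II's best replies are T→L, M→L, B→L; Player 1's induced payoffs 8, 5, 0; outcome (T, L), payoffs (8, 6).
If Player II leads: Player 1's best replies are L→T, R→M; Player II's induced payoffs 6, 7; outcome (M, R), payoffs (9, 7).
Player 1 gets 8 moving first and 9 moving second, so Player 1 prefers to move second.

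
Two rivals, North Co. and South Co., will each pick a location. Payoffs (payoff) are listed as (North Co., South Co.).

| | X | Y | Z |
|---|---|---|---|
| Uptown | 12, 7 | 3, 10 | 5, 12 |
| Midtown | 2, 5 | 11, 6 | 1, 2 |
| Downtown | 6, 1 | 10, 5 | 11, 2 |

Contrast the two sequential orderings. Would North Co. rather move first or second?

second

If North Co. leads: South Co.'s best replies are Uptown→Z, Midtown→Y, Downtown→Y; North Co.'s induced payoffs 5, 11, 10; outcome (Midtown, Y), payoffs (11, 6).
If South Co. leads: North Co.'s best replies are X→Uptown, Y→Midtown, Z→Downtown; South Co.'s induced payoffs 7, 6, 2; outcome (Uptown, X), payoffs (12, 7).
North Co. gets 11 moving first and 12 moving second, so North Co. prefers to move second.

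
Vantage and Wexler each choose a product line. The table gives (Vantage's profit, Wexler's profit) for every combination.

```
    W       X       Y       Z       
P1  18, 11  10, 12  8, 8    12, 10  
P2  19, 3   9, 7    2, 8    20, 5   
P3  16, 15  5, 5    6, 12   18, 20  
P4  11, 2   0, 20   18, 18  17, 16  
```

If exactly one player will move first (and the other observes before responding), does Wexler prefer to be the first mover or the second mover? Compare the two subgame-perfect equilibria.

If Vantage leads: Wexler's best replies are P1→X, P2→Y, P3→Z, P4→X; Vantage's induced payoffs 10, 2, 18, 0; outcome (P3, Z), payoffs (18, 20).
If Wexler leads: Vantage's best replies are W→P2, X→P1, Y→P4, Z→P2; Wexler's induced payoffs 3, 12, 18, 5; outcome (P4, Y), payoffs (18, 18).
Wexler gets 18 moving first and 20 moving second, so Wexler prefers to move second.

second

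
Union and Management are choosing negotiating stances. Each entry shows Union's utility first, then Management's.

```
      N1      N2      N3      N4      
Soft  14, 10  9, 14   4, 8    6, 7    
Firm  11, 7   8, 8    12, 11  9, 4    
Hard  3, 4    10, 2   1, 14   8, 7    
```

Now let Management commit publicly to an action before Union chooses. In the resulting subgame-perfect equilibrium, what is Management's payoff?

11

Union best-responds to each possible Management move:
- N1: BR = Soft, leader payoff 10.
- N2: BR = Hard, leader payoff 2.
- N3: BR = Firm, leader payoff 11.
- N4: BR = Firm, leader payoff 4.
Management's induced payoffs are 10, 2, 11, 4, so Management commits to N3. Subgame-perfect outcome: (Firm, N3) with payoffs (12, 11).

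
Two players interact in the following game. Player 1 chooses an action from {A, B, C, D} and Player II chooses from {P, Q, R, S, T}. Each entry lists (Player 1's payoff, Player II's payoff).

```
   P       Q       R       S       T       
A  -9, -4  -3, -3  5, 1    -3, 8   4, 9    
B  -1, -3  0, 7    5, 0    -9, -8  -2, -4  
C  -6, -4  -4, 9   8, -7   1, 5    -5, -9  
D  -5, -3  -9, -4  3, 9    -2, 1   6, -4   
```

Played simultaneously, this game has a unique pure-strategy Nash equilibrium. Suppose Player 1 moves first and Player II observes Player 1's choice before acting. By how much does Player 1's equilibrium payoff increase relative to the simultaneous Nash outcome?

Solve by backward induction (Player 1 leads).
- A: Player II compares -4, -3, 1, 8, 9 and picks T; Player 1 would get 4.
- B: Player II compares -3, 7, 0, -8, -4 and picks Q; Player 1 would get 0.
- C: Player II compares -4, 9, -7, 5, -9 and picks Q; Player 1 would get -4.
- D: Player II compares -3, -4, 9, 1, -4 and picks R; Player 1 would get 3.
Maximizing over 4, 0, -4, 3, Player 1 chooses A. Subgame-perfect outcome: (A, T) with payoffs (4, 9).
For the simultaneous game, intersect best replies.
Player 1's best replies: P→B; Q→B; R→C; S→C; T→D.
Player II's best replies: A→T; B→Q; C→Q; D→R.
The unique mutual best reply is (B, Q), giving (0, 7).
Player 1's commitment gain: 4 − 0 = 4.

4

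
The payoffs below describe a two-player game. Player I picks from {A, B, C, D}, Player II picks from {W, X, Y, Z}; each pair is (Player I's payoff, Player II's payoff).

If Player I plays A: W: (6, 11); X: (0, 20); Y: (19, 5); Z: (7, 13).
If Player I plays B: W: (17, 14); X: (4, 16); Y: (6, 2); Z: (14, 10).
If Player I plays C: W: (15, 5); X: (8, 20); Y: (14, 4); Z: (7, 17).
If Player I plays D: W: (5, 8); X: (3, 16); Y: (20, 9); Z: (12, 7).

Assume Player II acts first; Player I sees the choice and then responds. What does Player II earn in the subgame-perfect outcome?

20

Solve by backward induction (Player II leads).
- W: BR = B, leader payoff 14.
- X: BR = C, leader payoff 20.
- Y: BR = D, leader payoff 9.
- Z: BR = B, leader payoff 10.
Among 14, 20, 9, 10, the best is 20 at X. Subgame-perfect outcome: (C, X) with payoffs (8, 20).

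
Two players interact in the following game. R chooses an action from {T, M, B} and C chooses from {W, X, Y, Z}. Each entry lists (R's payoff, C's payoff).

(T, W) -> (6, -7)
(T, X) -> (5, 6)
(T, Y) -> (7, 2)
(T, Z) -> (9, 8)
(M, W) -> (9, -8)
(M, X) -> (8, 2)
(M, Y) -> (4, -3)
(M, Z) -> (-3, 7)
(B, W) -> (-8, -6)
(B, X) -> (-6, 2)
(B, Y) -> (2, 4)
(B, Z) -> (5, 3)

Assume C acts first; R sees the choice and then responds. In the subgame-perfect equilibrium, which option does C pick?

Z

Solve by backward induction (C leads).
- W → R plays M (best of 6, 9, -8); C gets -8.
- X → R plays M (best of 5, 8, -6); C gets 2.
- Y → R plays T (best of 7, 4, 2); C gets 2.
- Z → R plays T (best of 9, -3, 5); C gets 8.
Maximizing over -8, 2, 2, 8, C chooses Z. Subgame-perfect outcome: (T, Z) with payoffs (9, 8).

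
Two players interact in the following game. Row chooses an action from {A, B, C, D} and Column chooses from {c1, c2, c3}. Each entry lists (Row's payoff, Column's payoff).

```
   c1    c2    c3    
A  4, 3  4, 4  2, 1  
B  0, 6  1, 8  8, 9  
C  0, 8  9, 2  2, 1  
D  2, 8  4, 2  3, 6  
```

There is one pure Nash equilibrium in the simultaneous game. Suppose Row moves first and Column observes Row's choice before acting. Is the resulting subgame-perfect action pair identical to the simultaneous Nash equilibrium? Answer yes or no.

Work backward from Column's decision.
- A: BR = c2, leader payoff 4.
- B: BR = c3, leader payoff 8.
- C: BR = c1, leader payoff 0.
- D: BR = c1, leader payoff 2.
Maximizing over 4, 8, 0, 2, Row chooses B. Subgame-perfect outcome: (B, c3) with payoffs (8, 9).
Under simultaneous play:
Row's best replies: c1→A; c2→C; c3→B.
Column's best replies: A→c2; B→c3; C→c1; D→c1.
Only (B, c3) has each player best-responding; Nash payoffs (8, 9).
Sequential outcome (B, c3) coincides with the Nash profile (B, c3).

yes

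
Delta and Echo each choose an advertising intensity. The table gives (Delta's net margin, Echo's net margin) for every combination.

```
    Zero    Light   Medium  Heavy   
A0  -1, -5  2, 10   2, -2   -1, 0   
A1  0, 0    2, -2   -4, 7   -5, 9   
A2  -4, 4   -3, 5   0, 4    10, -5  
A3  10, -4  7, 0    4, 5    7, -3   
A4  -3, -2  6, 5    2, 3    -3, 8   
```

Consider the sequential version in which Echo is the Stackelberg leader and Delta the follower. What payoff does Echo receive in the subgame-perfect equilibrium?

5

Delta best-responds to each possible Echo move:
- Zero: Delta compares -1, 0, -4, 10, -3 and picks A3; Echo would get -4.
- Light: Delta compares 2, 2, -3, 7, 6 and picks A3; Echo would get 0.
- Medium: Delta compares 2, -4, 0, 4, 2 and picks A3; Echo would get 5.
- Heavy: Delta compares -1, -5, 10, 7, -3 and picks A2; Echo would get -5.
Among -4, 0, 5, -5, the best is 5 at Medium. Subgame-perfect outcome: (A3, Medium) with payoffs (4, 5).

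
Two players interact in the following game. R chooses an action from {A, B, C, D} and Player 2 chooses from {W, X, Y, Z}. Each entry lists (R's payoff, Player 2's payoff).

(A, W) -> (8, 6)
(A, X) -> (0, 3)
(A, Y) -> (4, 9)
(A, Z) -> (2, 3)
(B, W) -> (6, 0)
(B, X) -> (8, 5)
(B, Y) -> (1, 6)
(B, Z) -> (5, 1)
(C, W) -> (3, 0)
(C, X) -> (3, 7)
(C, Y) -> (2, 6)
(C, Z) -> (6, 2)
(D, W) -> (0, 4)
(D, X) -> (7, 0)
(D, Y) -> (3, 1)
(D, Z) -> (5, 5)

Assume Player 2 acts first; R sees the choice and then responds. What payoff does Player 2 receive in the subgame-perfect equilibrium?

9

R best-responds to each possible Player 2 move:
- W: R compares 8, 6, 3, 0 and picks A; Player 2 would get 6.
- X: R compares 0, 8, 3, 7 and picks B; Player 2 would get 5.
- Y: R compares 4, 1, 2, 3 and picks A; Player 2 would get 9.
- Z: R compares 2, 5, 6, 5 and picks C; Player 2 would get 2.
Player 2's induced payoffs are 6, 5, 9, 2, so Player 2 commits to Y. Subgame-perfect outcome: (A, Y) with payoffs (4, 9).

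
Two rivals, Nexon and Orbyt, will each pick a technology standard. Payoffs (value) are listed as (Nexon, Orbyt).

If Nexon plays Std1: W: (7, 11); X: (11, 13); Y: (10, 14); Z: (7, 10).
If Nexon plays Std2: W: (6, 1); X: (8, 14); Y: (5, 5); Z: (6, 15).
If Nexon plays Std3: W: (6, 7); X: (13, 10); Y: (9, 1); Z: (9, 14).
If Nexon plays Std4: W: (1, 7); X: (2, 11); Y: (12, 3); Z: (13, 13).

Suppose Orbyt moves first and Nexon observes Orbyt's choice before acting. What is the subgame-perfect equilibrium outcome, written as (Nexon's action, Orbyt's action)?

Solve by backward induction (Orbyt leads).
- W: Nexon compares 7, 6, 6, 1 and picks Std1; Orbyt would get 11.
- X: Nexon compares 11, 8, 13, 2 and picks Std3; Orbyt would get 10.
- Y: Nexon compares 10, 5, 9, 12 and picks Std4; Orbyt would get 3.
- Z: Nexon compares 7, 6, 9, 13 and picks Std4; Orbyt would get 13.
Among 11, 10, 3, 13, the best is 13 at Z. Subgame-perfect outcome: (Std4, Z) with payoffs (13, 13).

(Std4, Z)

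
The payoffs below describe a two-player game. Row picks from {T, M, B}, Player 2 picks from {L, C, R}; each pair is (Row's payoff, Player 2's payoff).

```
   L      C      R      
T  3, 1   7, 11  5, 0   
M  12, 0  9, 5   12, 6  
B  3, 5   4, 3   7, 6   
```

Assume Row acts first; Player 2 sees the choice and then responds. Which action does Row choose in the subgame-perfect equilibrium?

Work backward from Player 2's decision.
- T: BR = C, leader payoff 7.
- M: BR = R, leader payoff 12.
- B: BR = R, leader payoff 7.
Row's induced payoffs are 7, 12, 7, so Row commits to M. Subgame-perfect outcome: (M, R) with payoffs (12, 6).

M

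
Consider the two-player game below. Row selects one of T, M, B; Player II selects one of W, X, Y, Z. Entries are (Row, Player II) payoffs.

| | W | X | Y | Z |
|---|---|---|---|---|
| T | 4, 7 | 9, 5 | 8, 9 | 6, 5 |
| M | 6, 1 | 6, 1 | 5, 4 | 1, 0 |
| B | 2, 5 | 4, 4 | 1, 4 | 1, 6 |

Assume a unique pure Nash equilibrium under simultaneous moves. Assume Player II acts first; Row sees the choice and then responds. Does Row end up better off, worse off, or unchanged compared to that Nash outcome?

Row best-responds to each possible Player II move:
- W: BR = M, leader payoff 1.
- X: BR = T, leader payoff 5.
- Y: BR = T, leader payoff 9.
- Z: BR = T, leader payoff 5.
Among 1, 5, 9, 5, the best is 9 at Y. Subgame-perfect outcome: (T, Y) with payoffs (8, 9).
Under simultaneous play:
Row's best replies: W→M; X→T; Y→T; Z→T.
Player II's best replies: T→Y; M→Y; B→Z.
The unique mutual best reply is (T, Y), giving (8, 9).
Row earns 8 sequentially versus 8 at the Nash outcome: unchanged.

unchanged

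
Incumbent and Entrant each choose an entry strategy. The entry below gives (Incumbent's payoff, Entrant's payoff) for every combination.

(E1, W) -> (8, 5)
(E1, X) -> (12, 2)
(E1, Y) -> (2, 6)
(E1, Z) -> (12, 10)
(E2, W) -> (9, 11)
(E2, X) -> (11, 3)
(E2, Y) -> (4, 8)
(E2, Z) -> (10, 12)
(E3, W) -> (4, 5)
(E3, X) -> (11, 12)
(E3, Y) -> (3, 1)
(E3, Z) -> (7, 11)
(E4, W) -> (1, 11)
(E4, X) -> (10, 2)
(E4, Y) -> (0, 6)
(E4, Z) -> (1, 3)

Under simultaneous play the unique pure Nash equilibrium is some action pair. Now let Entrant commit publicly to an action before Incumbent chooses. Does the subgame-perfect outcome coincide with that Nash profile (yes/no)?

no

Incumbent best-responds to each possible Entrant move:
- W → Incumbent plays E2 (best of 8, 9, 4, 1); Entrant gets 11.
- X → Incumbent plays E1 (best of 12, 11, 11, 10); Entrant gets 2.
- Y → Incumbent plays E2 (best of 2, 4, 3, 0); Entrant gets 8.
- Z → Incumbent plays E1 (best of 12, 10, 7, 1); Entrant gets 10.
Entrant's induced payoffs are 11, 2, 8, 10, so Entrant commits to W. Subgame-perfect outcome: (E2, W) with payoffs (9, 11).
Under simultaneous play:
Incumbent's best replies: W→E2; X→E1; Y→E2; Z→E1.
Entrant's best replies: E1→Z; E2→Z; E3→X; E4→W.
The unique mutual best reply is (E1, Z), giving (12, 10).
Sequential outcome (E2, W) differs from the Nash profile (E1, Z).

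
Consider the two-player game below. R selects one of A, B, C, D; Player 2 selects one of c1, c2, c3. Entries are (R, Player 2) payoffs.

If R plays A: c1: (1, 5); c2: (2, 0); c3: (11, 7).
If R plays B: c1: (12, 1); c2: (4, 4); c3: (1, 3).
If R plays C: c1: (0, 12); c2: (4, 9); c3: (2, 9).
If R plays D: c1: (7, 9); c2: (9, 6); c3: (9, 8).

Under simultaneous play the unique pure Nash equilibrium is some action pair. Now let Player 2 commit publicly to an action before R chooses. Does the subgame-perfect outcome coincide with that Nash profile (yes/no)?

yes

Solve by backward induction (Player 2 leads).
- c1: R compares 1, 12, 0, 7 and picks B; Player 2 would get 1.
- c2: R compares 2, 4, 4, 9 and picks D; Player 2 would get 6.
- c3: R compares 11, 1, 2, 9 and picks A; Player 2 would get 7.
Player 2's induced payoffs are 1, 6, 7, so Player 2 commits to c3. Subgame-perfect outcome: (A, c3) with payoffs (11, 7).
For the simultaneous game, intersect best replies.
R's best replies: c1→B; c2→D; c3→A.
Player 2's best replies: A→c3; B→c2; C→c1; D→c1.
Only (A, c3) has each player best-responding; Nash payoffs (11, 7).
Sequential outcome (A, c3) coincides with the Nash profile (A, c3).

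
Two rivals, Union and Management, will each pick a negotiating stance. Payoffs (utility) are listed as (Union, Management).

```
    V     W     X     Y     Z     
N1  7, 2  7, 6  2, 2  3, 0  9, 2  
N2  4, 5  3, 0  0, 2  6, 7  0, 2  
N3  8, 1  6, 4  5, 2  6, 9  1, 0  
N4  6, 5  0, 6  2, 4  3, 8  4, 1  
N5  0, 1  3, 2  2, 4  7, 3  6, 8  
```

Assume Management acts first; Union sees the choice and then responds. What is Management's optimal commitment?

Work backward from Union's decision.
- V: BR = N3, leader payoff 1.
- W: BR = N1, leader payoff 6.
- X: BR = N3, leader payoff 2.
- Y: BR = N5, leader payoff 3.
- Z: BR = N1, leader payoff 2.
Among 1, 6, 2, 3, 2, the best is 6 at W. Subgame-perfect outcome: (N1, W) with payoffs (7, 6).

W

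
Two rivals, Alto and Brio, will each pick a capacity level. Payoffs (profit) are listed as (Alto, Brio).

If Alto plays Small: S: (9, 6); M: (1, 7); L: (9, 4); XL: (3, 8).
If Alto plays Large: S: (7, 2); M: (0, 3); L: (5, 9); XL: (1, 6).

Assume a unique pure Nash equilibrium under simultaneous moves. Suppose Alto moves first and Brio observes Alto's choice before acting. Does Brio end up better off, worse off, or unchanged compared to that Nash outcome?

better off

Brio best-responds to each possible Alto move:
- Small: Brio compares 6, 7, 4, 8 and picks XL; Alto would get 3.
- Large: Brio compares 2, 3, 9, 6 and picks L; Alto would get 5.
Alto's induced payoffs are 3, 5, so Alto commits to Large. Subgame-perfect outcome: (Large, L) with payoffs (5, 9).
For the simultaneous game, intersect best replies.
Alto's best replies: S→Small; M→Small; L→Small; XL→Small.
Brio's best replies: Small→XL; Large→L.
The unique mutual best reply is (Small, XL), giving (3, 8).
Brio earns 9 sequentially versus 8 at the Nash outcome: better off.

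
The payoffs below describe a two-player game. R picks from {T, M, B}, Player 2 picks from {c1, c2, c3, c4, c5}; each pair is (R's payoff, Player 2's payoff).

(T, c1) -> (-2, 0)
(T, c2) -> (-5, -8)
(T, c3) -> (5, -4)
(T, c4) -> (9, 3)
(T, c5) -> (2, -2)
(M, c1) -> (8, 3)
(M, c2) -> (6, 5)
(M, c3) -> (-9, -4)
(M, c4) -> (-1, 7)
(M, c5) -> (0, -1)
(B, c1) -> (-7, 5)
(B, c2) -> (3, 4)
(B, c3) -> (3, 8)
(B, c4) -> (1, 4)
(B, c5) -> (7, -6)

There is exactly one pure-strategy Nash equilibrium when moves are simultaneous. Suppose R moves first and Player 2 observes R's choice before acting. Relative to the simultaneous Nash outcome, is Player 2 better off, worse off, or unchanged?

Solve by backward induction (R leads).
- T: BR = c4, leader payoff 9.
- M: BR = c4, leader payoff -1.
- B: BR = c3, leader payoff 3.
R's induced payoffs are 9, -1, 3, so R commits to T. Subgame-perfect outcome: (T, c4) with payoffs (9, 3).
Under simultaneous play:
R's best replies: c1→M; c2→M; c3→T; c4→T; c5→B.
Player 2's best replies: T→c4; M→c4; B→c3.
Only (T, c4) has each player best-responding; Nash payoffs (9, 3).
Player 2 earns 3 sequentially versus 3 at the Nash outcome: unchanged.

unchanged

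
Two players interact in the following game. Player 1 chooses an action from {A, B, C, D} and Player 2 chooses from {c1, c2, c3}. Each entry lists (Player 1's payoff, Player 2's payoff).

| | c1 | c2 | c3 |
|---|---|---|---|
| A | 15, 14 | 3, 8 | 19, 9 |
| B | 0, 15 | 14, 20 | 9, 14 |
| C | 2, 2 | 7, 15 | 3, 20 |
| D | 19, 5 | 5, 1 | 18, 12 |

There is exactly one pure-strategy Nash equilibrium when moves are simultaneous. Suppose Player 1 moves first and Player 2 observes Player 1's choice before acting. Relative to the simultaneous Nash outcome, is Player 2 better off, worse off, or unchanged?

worse off

Solve by backward induction (Player 1 leads).
- A → Player 2 plays c1 (best of 14, 8, 9); Player 1 gets 15.
- B → Player 2 plays c2 (best of 15, 20, 14); Player 1 gets 14.
- C → Player 2 plays c3 (best of 2, 15, 20); Player 1 gets 3.
- D → Player 2 plays c3 (best of 5, 1, 12); Player 1 gets 18.
Player 1's induced payoffs are 15, 14, 3, 18, so Player 1 commits to D. Subgame-perfect outcome: (D, c3) with payoffs (18, 12).
For the simultaneous game, intersect best replies.
Player 1's best replies: c1→D; c2→B; c3→A.
Player 2's best replies: A→c1; B→c2; C→c3; D→c3.
Only (B, c2) has each player best-responding; Nash payoffs (14, 20).
Player 2 earns 12 sequentially versus 20 at the Nash outcome: worse off.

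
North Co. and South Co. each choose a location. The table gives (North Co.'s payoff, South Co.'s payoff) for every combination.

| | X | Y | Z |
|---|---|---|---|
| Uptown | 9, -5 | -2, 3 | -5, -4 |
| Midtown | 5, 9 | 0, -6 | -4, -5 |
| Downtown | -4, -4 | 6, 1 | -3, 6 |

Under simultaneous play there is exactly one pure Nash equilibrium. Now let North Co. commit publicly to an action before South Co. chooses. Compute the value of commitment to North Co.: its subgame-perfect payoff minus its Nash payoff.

Work backward from South Co.'s decision.
- Uptown: BR = Y, leader payoff -2.
- Midtown: BR = X, leader payoff 5.
- Downtown: BR = Z, leader payoff -3.
North Co.'s induced payoffs are -2, 5, -3, so North Co. commits to Midtown. Subgame-perfect outcome: (Midtown, X) with payoffs (5, 9).
For the simultaneous game, intersect best replies.
North Co.'s best replies: X→Uptown; Y→Downtown; Z→Downtown.
South Co.'s best replies: Uptown→Y; Midtown→X; Downtown→Z.
Only (Downtown, Z) has each player best-responding; Nash payoffs (-3, 6).
North Co.'s commitment gain: 5 − -3 = 8.

8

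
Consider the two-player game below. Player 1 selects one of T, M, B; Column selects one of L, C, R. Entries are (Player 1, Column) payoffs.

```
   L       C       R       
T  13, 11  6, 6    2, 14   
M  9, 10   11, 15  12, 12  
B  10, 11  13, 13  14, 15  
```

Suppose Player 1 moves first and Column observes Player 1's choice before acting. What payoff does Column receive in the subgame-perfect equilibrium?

15

Column best-responds to each possible Player 1 move:
- T → Column plays R (best of 11, 6, 14); Player 1 gets 2.
- M → Column plays C (best of 10, 15, 12); Player 1 gets 11.
- B → Column plays R (best of 11, 13, 15); Player 1 gets 14.
Maximizing over 2, 11, 14, Player 1 chooses B. Subgame-perfect outcome: (B, R) with payoffs (14, 15).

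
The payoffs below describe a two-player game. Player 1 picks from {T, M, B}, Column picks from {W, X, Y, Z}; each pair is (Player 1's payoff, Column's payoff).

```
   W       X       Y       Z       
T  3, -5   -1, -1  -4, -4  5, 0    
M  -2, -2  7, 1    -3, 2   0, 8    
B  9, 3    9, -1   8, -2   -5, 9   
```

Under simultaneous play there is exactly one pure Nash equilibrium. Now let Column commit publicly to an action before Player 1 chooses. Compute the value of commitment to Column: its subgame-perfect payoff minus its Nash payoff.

Player 1 best-responds to each possible Column move:
- W: BR = B, leader payoff 3.
- X: BR = B, leader payoff -1.
- Y: BR = B, leader payoff -2.
- Z: BR = T, leader payoff 0.
Maximizing over 3, -1, -2, 0, Column chooses W. Subgame-perfect outcome: (B, W) with payoffs (9, 3).
Now find the simultaneous Nash equilibrium.
Player 1's best replies: W→B; X→B; Y→B; Z→T.
Column's best replies: T→Z; M→Z; B→Z.
Only (T, Z) has each player best-responding; Nash payoffs (5, 0).
Column's commitment gain: 3 − 0 = 3.

3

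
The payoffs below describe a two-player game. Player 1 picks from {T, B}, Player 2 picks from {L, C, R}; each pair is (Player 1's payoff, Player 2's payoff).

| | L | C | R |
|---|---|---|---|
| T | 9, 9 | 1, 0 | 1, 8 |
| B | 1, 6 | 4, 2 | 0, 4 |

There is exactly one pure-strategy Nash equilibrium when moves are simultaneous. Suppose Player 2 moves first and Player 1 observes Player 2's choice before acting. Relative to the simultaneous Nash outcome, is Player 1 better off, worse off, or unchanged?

Work backward from Player 1's decision.
- L → Player 1 plays T (best of 9, 1); Player 2 gets 9.
- C → Player 1 plays B (best of 1, 4); Player 2 gets 2.
- R → Player 1 plays T (best of 1, 0); Player 2 gets 8.
Maximizing over 9, 2, 8, Player 2 chooses L. Subgame-perfect outcome: (T, L) with payoffs (9, 9).
Under simultaneous play:
Player 1's best replies: L→T; C→B; R→T.
Player 2's best replies: T→L; B→L.
The unique mutual best reply is (T, L), giving (9, 9).
Player 1 earns 9 sequentially versus 9 at the Nash outcome: unchanged.

unchanged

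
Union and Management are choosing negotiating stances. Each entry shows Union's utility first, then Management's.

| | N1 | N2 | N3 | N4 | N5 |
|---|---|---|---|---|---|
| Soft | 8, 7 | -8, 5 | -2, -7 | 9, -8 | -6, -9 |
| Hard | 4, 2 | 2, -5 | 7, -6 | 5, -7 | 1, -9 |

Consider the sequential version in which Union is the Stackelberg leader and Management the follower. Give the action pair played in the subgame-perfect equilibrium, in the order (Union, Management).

(Soft, N1)

Backward induction with Union moving first.
- Soft: BR = N1, leader payoff 8.
- Hard: BR = N1, leader payoff 4.
Union's induced payoffs are 8, 4, so Union commits to Soft. Subgame-perfect outcome: (Soft, N1) with payoffs (8, 7).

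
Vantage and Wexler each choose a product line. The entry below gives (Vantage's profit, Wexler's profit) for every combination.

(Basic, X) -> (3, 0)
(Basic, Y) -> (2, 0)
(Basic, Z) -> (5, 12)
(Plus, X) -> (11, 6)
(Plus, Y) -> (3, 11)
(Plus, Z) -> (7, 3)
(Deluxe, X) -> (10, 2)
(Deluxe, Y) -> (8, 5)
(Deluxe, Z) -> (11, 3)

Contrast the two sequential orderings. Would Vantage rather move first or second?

If Vantage leads: Wexler's best replies are Basic→Z, Plus→Y, Deluxe→Y; Vantage's induced payoffs 5, 3, 8; outcome (Deluxe, Y), payoffs (8, 5).
If Wexler leads: Vantage's best replies are X→Plus, Y→Deluxe, Z→Deluxe; Wexler's induced payoffs 6, 5, 3; outcome (Plus, X), payoffs (11, 6).
Vantage gets 8 moving first and 11 moving second, so Vantage prefers to move second.

second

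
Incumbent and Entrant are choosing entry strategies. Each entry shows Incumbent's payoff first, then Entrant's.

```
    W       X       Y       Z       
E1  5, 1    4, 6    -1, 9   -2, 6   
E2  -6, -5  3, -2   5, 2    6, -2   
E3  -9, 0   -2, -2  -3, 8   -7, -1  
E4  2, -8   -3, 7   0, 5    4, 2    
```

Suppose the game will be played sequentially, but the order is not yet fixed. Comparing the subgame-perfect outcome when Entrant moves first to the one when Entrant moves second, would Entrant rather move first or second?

first

If Incumbent leads: Entrant's best replies are E1→Y, E2→Y, E3→Y, E4→X; Incumbent's induced payoffs -1, 5, -3, -3; outcome (E2, Y), payoffs (5, 2).
If Entrant leads: Incumbent's best replies are W→E1, X→E1, Y→E2, Z→E2; Entrant's induced payoffs 1, 6, 2, -2; outcome (E1, X), payoffs (4, 6).
Entrant gets 6 moving first and 2 moving second, so Entrant prefers to move first.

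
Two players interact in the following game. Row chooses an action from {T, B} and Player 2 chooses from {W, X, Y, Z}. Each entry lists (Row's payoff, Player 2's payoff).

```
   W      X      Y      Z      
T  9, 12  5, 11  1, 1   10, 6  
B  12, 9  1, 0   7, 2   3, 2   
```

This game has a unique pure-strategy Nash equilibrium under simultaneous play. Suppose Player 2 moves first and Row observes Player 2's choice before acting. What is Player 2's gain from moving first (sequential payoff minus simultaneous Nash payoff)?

2

Work backward from Row's decision.
- W → Row plays B (best of 9, 12); Player 2 gets 9.
- X → Row plays T (best of 5, 1); Player 2 gets 11.
- Y → Row plays B (best of 1, 7); Player 2 gets 2.
- Z → Row plays T (best of 10, 3); Player 2 gets 6.
Among 9, 11, 2, 6, the best is 11 at X. Subgame-perfect outcome: (T, X) with payoffs (5, 11).
Now find the simultaneous Nash equilibrium.
Row's best replies: W→B; X→T; Y→B; Z→T.
Player 2's best replies: T→W; B→W.
The unique mutual best reply is (B, W), giving (12, 9).
Player 2's commitment gain: 11 − 9 = 2.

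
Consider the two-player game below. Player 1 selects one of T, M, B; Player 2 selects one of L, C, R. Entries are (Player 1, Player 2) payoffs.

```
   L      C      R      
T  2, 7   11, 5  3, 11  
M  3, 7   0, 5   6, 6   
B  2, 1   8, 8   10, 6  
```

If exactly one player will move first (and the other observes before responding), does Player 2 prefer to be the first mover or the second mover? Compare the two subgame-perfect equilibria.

If Player 1 leads: Player 2's best replies are T→R, M→L, B→C; Player 1's induced payoffs 3, 3, 8; outcome (B, C), payoffs (8, 8).
If Player 2 leads: Player 1's best replies are L→M, C→T, R→B; Player 2's induced payoffs 7, 5, 6; outcome (M, L), payoffs (3, 7).
Player 2 gets 7 moving first and 8 moving second, so Player 2 prefers to move second.

second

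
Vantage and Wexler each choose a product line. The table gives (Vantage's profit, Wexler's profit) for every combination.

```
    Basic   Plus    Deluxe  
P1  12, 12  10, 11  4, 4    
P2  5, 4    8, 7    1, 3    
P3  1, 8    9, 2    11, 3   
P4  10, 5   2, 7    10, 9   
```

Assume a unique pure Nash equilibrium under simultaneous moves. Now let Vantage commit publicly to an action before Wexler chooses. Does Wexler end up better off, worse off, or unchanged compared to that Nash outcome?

Backward induction with Vantage moving first.
- P1: BR = Basic, leader payoff 12.
- P2: BR = Plus, leader payoff 8.
- P3: BR = Basic, leader payoff 1.
- P4: BR = Deluxe, leader payoff 10.
Vantage's induced payoffs are 12, 8, 1, 10, so Vantage commits to P1. Subgame-perfect outcome: (P1, Basic) with payoffs (12, 12).
For the simultaneous game, intersect best replies.
Vantage's best replies: Basic→P1; Plus→P1; Deluxe→P3.
Wexler's best replies: P1→Basic; P2→Plus; P3→Basic; P4→Deluxe.
The unique mutual best reply is (P1, Basic), giving (12, 12).
Wexler earns 12 sequentially versus 12 at the Nash outcome: unchanged.

unchanged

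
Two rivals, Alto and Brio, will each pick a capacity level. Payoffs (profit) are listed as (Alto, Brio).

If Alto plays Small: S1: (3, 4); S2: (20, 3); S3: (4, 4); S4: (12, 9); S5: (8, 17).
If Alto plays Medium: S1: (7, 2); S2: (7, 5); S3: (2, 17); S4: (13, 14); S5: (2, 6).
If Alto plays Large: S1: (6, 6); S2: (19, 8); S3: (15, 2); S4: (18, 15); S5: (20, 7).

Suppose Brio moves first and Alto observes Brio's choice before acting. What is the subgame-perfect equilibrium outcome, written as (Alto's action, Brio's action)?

Alto best-responds to each possible Brio move:
- S1 → Alto plays Medium (best of 3, 7, 6); Brio gets 2.
- S2 → Alto plays Small (best of 20, 7, 19); Brio gets 3.
- S3 → Alto plays Large (best of 4, 2, 15); Brio gets 2.
- S4 → Alto plays Large (best of 12, 13, 18); Brio gets 15.
- S5 → Alto plays Large (best of 8, 2, 20); Brio gets 7.
Maximizing over 2, 3, 2, 15, 7, Brio chooses S4. Subgame-perfect outcome: (Large, S4) with payoffs (18, 15).

(Large, S4)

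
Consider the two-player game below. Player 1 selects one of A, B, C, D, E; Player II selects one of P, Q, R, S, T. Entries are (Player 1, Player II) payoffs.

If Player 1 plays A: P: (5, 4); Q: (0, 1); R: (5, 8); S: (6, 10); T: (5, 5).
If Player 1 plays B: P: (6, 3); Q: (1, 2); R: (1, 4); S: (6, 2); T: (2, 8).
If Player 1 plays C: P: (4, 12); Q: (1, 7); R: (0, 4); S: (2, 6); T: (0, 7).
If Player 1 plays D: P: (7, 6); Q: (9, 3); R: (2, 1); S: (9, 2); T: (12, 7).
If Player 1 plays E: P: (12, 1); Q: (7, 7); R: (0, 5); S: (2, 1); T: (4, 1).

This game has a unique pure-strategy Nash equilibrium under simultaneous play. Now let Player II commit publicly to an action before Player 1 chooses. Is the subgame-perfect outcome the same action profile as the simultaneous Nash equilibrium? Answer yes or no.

Work backward from Player 1's decision.
- P: BR = E, leader payoff 1.
- Q: BR = D, leader payoff 3.
- R: BR = A, leader payoff 8.
- S: BR = D, leader payoff 2.
- T: BR = D, leader payoff 7.
Among 1, 3, 8, 2, 7, the best is 8 at R. Subgame-perfect outcome: (A, R) with payoffs (5, 8).
Under simultaneous play:
Player 1's best replies: P→E; Q→D; R→A; S→D; T→D.
Player II's best replies: A→S; B→T; C→P; D→T; E→Q.
Only (D, T) has each player best-responding; Nash payoffs (12, 7).
Sequential outcome (A, R) differs from the Nash profile (D, T).

no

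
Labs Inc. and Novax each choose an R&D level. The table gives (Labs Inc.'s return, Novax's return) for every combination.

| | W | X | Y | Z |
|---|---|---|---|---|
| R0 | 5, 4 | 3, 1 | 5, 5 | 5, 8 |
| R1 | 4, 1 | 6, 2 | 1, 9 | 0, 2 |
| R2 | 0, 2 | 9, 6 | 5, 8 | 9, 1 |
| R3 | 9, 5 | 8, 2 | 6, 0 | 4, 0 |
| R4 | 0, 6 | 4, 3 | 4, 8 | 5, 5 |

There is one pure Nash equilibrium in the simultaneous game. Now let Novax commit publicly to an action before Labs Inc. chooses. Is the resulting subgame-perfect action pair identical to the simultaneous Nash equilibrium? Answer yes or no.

Labs Inc. best-responds to each possible Novax move:
- W: BR = R3, leader payoff 5.
- X: BR = R2, leader payoff 6.
- Y: BR = R3, leader payoff 0.
- Z: BR = R2, leader payoff 1.
Novax's induced payoffs are 5, 6, 0, 1, so Novax commits to X. Subgame-perfect outcome: (R2, X) with payoffs (9, 6).
For the simultaneous game, intersect best replies.
Labs Inc.'s best replies: W→R3; X→R2; Y→R3; Z→R2.
Novax's best replies: R0→Z; R1→Y; R2→Y; R3→W; R4→Y.
The unique mutual best reply is (R3, W), giving (9, 5).
Sequential outcome (R2, X) differs from the Nash profile (R3, W).

no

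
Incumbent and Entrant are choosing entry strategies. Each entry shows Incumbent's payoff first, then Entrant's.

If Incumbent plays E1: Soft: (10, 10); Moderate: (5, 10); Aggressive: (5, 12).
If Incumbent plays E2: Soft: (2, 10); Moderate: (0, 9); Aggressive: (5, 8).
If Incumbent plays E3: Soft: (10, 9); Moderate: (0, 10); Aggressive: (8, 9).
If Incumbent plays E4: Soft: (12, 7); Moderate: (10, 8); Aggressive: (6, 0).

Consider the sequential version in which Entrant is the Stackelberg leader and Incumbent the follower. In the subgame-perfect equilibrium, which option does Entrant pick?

Aggressive

Incumbent best-responds to each possible Entrant move:
- Soft: BR = E4, leader payoff 7.
- Moderate: BR = E4, leader payoff 8.
- Aggressive: BR = E3, leader payoff 9.
Maximizing over 7, 8, 9, Entrant chooses Aggressive. Subgame-perfect outcome: (E3, Aggressive) with payoffs (8, 9).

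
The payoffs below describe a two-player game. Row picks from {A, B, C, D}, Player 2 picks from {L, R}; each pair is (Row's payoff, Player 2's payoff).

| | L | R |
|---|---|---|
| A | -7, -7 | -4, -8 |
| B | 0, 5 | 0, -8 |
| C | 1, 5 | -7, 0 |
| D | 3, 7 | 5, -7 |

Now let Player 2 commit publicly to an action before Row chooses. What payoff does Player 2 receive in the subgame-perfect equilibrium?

7

Backward induction with Player 2 moving first.
- L → Row plays D (best of -7, 0, 1, 3); Player 2 gets 7.
- R → Row plays D (best of -4, 0, -7, 5); Player 2 gets -7.
Among 7, -7, the best is 7 at L. Subgame-perfect outcome: (D, L) with payoffs (3, 7).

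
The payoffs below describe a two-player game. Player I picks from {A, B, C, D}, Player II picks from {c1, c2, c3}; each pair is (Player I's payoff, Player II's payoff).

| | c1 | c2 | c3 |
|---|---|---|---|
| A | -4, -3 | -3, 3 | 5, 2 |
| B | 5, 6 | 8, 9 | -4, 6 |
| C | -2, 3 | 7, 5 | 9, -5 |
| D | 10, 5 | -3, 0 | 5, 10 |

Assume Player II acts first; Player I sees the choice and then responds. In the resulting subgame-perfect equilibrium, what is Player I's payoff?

Work backward from Player I's decision.
- c1: Player I compares -4, 5, -2, 10 and picks D; Player II would get 5.
- c2: Player I compares -3, 8, 7, -3 and picks B; Player II would get 9.
- c3: Player I compares 5, -4, 9, 5 and picks C; Player II would get -5.
Maximizing over 5, 9, -5, Player II chooses c2. Subgame-perfect outcome: (B, c2) with payoffs (8, 9).

8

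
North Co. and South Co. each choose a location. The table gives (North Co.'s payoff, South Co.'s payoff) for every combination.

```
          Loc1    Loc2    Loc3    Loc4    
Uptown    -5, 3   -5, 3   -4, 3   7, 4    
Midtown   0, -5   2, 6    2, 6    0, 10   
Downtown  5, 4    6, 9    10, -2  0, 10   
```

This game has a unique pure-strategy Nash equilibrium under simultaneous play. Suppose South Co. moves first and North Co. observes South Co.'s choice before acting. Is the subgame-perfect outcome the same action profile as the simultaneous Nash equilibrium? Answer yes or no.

North Co. best-responds to each possible South Co. move:
- Loc1: BR = Downtown, leader payoff 4.
- Loc2: BR = Downtown, leader payoff 9.
- Loc3: BR = Downtown, leader payoff -2.
- Loc4: BR = Uptown, leader payoff 4.
South Co.'s induced payoffs are 4, 9, -2, 4, so South Co. commits to Loc2. Subgame-perfect outcome: (Downtown, Loc2) with payoffs (6, 9).
Under simultaneous play:
North Co.'s best replies: Loc1→Downtown; Loc2→Downtown; Loc3→Downtown; Loc4→Uptown.
South Co.'s best replies: Uptown→Loc4; Midtown→Loc4; Downtown→Loc4.
The unique mutual best reply is (Uptown, Loc4), giving (7, 4).
Sequential outcome (Downtown, Loc2) differs from the Nash profile (Uptown, Loc4).

no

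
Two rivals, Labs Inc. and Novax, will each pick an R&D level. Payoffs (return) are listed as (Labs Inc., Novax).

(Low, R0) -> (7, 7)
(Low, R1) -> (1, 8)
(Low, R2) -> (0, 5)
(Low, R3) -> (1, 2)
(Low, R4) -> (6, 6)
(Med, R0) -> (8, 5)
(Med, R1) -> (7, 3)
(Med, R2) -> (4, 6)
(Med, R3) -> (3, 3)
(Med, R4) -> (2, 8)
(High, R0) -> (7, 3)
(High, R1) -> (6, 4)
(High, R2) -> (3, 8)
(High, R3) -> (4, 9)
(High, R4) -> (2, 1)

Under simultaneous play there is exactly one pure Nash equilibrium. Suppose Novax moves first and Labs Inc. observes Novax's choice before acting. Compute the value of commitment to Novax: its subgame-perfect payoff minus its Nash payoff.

Backward induction with Novax moving first.
- R0 → Labs Inc. plays Med (best of 7, 8, 7); Novax gets 5.
- R1 → Labs Inc. plays Med (best of 1, 7, 6); Novax gets 3.
- R2 → Labs Inc. plays Med (best of 0, 4, 3); Novax gets 6.
- R3 → Labs Inc. plays High (best of 1, 3, 4); Novax gets 9.
- R4 → Labs Inc. plays Low (best of 6, 2, 2); Novax gets 6.
Maximizing over 5, 3, 6, 9, 6, Novax chooses R3. Subgame-perfect outcome: (High, R3) with payoffs (4, 9).
Under simultaneous play:
Labs Inc.'s best replies: R0→Med; R1→Med; R2→Med; R3→High; R4→Low.
Novax's best replies: Low→R1; Med→R4; High→R3.
Only (High, R3) has each player best-responding; Nash payoffs (4, 9).
Novax's commitment gain: 9 − 9 = 0.

0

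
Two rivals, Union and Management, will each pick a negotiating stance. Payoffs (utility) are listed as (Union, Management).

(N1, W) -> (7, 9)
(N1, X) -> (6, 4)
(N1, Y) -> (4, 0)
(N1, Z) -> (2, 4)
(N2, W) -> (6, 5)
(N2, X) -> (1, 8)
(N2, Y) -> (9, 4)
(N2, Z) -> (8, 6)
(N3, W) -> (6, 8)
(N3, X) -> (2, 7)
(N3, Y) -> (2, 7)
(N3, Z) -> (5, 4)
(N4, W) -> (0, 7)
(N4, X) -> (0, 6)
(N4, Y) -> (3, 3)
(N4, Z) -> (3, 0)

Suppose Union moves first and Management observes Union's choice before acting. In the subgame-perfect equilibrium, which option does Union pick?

Solve by backward induction (Union leads).
- N1 → Management plays W (best of 9, 4, 0, 4); Union gets 7.
- N2 → Management plays X (best of 5, 8, 4, 6); Union gets 1.
- N3 → Management plays W (best of 8, 7, 7, 4); Union gets 6.
- N4 → Management plays W (best of 7, 6, 3, 0); Union gets 0.
Maximizing over 7, 1, 6, 0, Union chooses N1. Subgame-perfect outcome: (N1, W) with payoffs (7, 9).

N1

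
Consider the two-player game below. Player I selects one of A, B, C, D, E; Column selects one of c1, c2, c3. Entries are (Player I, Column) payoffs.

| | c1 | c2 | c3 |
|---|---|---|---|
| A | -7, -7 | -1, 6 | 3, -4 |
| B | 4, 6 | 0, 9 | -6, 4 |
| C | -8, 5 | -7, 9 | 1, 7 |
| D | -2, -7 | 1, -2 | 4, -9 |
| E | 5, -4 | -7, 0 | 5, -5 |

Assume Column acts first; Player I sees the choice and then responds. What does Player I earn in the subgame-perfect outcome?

1

Solve by backward induction (Column leads).
- c1: BR = E, leader payoff -4.
- c2: BR = D, leader payoff -2.
- c3: BR = E, leader payoff -5.
Maximizing over -4, -2, -5, Column chooses c2. Subgame-perfect outcome: (D, c2) with payoffs (1, -2).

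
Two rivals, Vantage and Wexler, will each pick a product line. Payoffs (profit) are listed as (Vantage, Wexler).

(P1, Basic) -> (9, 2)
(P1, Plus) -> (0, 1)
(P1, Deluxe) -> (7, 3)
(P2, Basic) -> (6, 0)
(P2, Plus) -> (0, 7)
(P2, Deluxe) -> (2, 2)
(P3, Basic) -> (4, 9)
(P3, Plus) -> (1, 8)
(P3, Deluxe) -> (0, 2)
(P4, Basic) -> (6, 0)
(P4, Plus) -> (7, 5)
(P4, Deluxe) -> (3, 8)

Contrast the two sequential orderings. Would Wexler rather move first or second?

first

If Vantage leads: Wexler's best replies are P1→Deluxe, P2→Plus, P3→Basic, P4→Deluxe; Vantage's induced payoffs 7, 0, 4, 3; outcome (P1, Deluxe), payoffs (7, 3).
If Wexler leads: Vantage's best replies are Basic→P1, Plus→P4, Deluxe→P1; Wexler's induced payoffs 2, 5, 3; outcome (P4, Plus), payoffs (7, 5).
Wexler gets 5 moving first and 3 moving second, so Wexler prefers to move first.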